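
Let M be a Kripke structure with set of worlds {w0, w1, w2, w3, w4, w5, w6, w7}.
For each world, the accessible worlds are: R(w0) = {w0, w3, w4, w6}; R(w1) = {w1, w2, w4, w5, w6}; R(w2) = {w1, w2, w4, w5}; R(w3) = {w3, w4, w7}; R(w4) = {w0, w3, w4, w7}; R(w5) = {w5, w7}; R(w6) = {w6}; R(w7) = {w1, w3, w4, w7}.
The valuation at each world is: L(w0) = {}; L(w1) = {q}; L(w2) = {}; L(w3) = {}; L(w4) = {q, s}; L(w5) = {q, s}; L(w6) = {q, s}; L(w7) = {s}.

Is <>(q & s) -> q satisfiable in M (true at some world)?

Let φ = <>(q & s) -> q. Evaluate φ at each world:
  w0 (successors {w0, w3, w4, w6}): φ is false.
  w1 (successors {w1, w2, w4, w5, w6}): φ is true.
  w2 (successors {w1, w2, w4, w5}): φ is false.
  w3 (successors {w3, w4, w7}): φ is false.
  w4 (successors {w0, w3, w4, w7}): φ is true.
  w5 (successors {w5, w7}): φ is true.
  w6 (successors {w6}): φ is true.
  w7 (successors {w1, w3, w4, w7}): φ is false.
Detail at w1 (witness):
  At w1: <>(q & s) is true, q is true, so <>(q & s) -> q is true.
    At w1: <>(q & s) requires q & s at some successor in {w1, w2, w4, w5, w6}.
      q & s holds at w4, so <>(q & s) is true at w1.

Yes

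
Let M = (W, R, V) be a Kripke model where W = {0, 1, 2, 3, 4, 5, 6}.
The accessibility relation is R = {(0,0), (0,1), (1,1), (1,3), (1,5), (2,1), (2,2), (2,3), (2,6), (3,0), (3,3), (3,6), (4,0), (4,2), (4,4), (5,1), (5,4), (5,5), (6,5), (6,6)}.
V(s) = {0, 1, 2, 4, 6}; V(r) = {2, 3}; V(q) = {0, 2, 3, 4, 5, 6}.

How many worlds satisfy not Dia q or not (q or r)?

1

Let φ = not Dia q or not (q or r). Evaluate φ at each world:
  0 (successors {0, 1}): φ is false.
  1 (successors {1, 3, 5}): φ is true.
  2 (successors {1, 2, 3, 6}): φ is false.
  3 (successors {0, 3, 6}): φ is false.
  4 (successors {0, 2, 4}): φ is false.
  5 (successors {1, 4, 5}): φ is false.
  6 (successors {5, 6}): φ is false.
For instance, at 4:
  At 4: not Dia q is false, not (q or r) is false, so not Dia q or not (q or r) is false.
    At 4: Dia q is true, so not Dia q is false.
      At 4: Dia q requires q at some successor in {0, 2, 4}.
        q holds at 0, so Dia q is true at 4.
Satisfying worlds: {1}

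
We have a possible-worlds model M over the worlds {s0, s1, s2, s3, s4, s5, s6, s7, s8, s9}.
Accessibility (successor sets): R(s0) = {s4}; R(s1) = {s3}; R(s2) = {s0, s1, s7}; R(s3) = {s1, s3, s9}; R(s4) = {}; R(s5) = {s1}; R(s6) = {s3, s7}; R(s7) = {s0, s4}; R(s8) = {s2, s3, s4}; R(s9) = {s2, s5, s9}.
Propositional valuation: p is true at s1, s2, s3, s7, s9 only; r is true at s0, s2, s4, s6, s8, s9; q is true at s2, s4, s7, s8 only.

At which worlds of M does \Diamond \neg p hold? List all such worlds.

s0, s2, s7, s8, s9

Recall that \Diamond ψ holds at a world iff ψ holds at some accessible world.
Let φ = \Diamond \neg p. Evaluate φ at each world:
  s0 (successors {s4}): φ is true.
  s1 (successors {s3}): φ is false.
  s2 (successors {s0, s1, s7}): φ is true.
  s3 (successors {s1, s3, s9}): φ is false.
  s4 (successors ∅): φ is false.
  s5 (successors {s1}): φ is false.
  s6 (successors {s3, s7}): φ is false.
  s7 (successors {s0, s4}): φ is true.
  s8 (successors {s2, s3, s4}): φ is true.
  s9 (successors {s2, s5, s9}): φ is true.
For instance, at s9:
  At s9: \Diamond \neg p requires \neg p at some successor in {s2, s5, s9}.
    \neg p holds at s5, so \Diamond \neg p is true at s9.
Satisfying worlds: {s0, s2, s7, s8, s9}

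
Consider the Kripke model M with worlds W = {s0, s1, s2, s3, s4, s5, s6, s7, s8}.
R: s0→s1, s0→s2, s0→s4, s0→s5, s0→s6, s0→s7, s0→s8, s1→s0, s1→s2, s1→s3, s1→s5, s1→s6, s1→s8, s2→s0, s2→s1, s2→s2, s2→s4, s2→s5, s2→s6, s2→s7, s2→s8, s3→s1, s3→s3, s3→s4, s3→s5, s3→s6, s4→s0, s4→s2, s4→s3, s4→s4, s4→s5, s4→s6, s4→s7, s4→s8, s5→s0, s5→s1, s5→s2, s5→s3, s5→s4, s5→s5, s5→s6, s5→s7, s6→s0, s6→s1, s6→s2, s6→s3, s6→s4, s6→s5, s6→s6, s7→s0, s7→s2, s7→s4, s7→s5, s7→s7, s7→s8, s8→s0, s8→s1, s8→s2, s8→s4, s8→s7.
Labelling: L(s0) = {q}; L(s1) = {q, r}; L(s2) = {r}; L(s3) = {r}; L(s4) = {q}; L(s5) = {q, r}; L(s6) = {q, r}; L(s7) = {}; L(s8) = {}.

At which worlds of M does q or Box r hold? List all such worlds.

s0, s1, s4, s5, s6

Let φ = q or Box r. Evaluate φ at each world:
  s0 (successors {s1, s2, s4, s5, s6, s7, s8}): φ is true.
  s1 (successors {s0, s2, s3, s5, s6, s8}): φ is true.
  s2 (successors {s0, s1, s2, s4, s5, s6, s7, s8}): φ is false.
  s3 (successors {s1, s3, s4, s5, s6}): φ is false.
  s4 (successors {s0, s2, s3, s4, s5, s6, s7, s8}): φ is true.
  s5 (successors {s0, s1, s2, s3, s4, s5, s6, s7}): φ is true.
  s6 (successors {s0, s1, s2, s3, s4, s5, s6}): φ is true.
  s7 (successors {s0, s2, s4, s5, s7, s8}): φ is false.
  s8 (successors {s0, s1, s2, s4, s7}): φ is false.
For instance, at s8:
  At s8: q is false, Box r is false, so q or Box r is false.
    At s8: Box r requires r at every successor {s0, s1, s2, s4, s7}.
      r fails at s0, so Box r is false at s8.
Satisfying worlds: {s0, s1, s4, s5, s6}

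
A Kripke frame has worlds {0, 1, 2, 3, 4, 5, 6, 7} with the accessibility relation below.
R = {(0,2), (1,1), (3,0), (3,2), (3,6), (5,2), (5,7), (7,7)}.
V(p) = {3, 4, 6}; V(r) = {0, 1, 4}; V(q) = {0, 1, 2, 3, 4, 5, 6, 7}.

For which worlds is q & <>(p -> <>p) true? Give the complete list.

Recall that <>ψ holds at a world iff ψ holds at some accessible world.
Let φ = q & <>(p -> <>p). Evaluate φ at each world:
  0 (successors {2}): φ is true.
  1 (successors {1}): φ is true.
  2 (successors ∅): φ is false.
  3 (successors {0, 2, 6}): φ is true.
  4 (successors ∅): φ is false.
  5 (successors {2, 7}): φ is true.
  6 (successors ∅): φ is false.
  7 (successors {7}): φ is true.
For instance, at 3:
  At 3: q is true, <>(p -> <>p) is true, so q & <>(p -> <>p) is true.
    At 3: <>(p -> <>p) requires p -> <>p at some successor in {0, 2, 6}.
      p -> <>p holds at 0, so <>(p -> <>p) is true at 3.
Satisfying worlds: {0, 1, 3, 5, 7}

0, 1, 3, 5, 7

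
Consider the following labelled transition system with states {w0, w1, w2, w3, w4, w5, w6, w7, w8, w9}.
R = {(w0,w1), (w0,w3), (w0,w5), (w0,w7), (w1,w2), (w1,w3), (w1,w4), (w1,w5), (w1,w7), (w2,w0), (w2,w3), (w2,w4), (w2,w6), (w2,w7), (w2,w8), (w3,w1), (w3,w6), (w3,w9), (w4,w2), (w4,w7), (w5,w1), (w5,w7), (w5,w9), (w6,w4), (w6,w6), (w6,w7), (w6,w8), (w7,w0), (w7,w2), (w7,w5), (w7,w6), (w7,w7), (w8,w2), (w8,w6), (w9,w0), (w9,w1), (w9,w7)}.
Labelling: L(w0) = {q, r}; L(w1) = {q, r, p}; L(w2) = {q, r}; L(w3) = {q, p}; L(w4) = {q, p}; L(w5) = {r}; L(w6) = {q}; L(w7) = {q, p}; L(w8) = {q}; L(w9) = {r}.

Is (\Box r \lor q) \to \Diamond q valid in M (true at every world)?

Let φ = (\Box r \lor q) \to \Diamond q. Evaluate φ at each world:
  w0 (successors {w1, w3, w5, w7}): φ is true.
  w1 (successors {w2, w3, w4, w5, w7}): φ is true.
  w2 (successors {w0, w3, w4, w6, w7, w8}): φ is true.
  w3 (successors {w1, w6, w9}): φ is true.
  w4 (successors {w2, w7}): φ is true.
  w5 (successors {w1, w7, w9}): φ is true.
  w6 (successors {w4, w6, w7, w8}): φ is true.
  w7 (successors {w0, w2, w5, w6, w7}): φ is true.
  w8 (successors {w2, w6}): φ is true.
  w9 (successors {w0, w1, w7}): φ is true.
For instance, at w9:
  At w9: \Box r \lor q is false, \Diamond q is true, so (\Box r \lor q) \to \Diamond q is true.
    At w9: \Box r is false, q is false, so \Box r \lor q is false.
      At w9: \Box r requires r at every successor {w0, w1, w7}.
        r fails at w7, so \Box r is false at w9.
    At w9: \Diamond q requires q at some successor in {w0, w1, w7}.
      q holds at w0, so \Diamond q is true at w9.

Yes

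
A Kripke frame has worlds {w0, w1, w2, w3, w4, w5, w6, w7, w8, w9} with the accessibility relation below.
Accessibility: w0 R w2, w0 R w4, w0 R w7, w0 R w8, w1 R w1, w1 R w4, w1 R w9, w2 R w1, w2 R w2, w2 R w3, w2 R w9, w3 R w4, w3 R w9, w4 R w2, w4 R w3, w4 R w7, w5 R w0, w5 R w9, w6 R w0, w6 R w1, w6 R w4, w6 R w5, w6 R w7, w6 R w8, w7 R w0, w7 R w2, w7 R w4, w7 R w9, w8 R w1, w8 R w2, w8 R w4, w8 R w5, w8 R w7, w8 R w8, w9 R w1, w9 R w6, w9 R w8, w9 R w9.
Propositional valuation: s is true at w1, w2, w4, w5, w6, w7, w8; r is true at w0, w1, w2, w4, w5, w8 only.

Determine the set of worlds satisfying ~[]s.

w1, w2, w3, w4, w5, w6, w7, w9

Let φ = ~[]s. Evaluate φ at each world:
  w0 (successors {w2, w4, w7, w8}): φ is false.
  w1 (successors {w1, w4, w9}): φ is true.
  w2 (successors {w1, w2, w3, w9}): φ is true.
  w3 (successors {w4, w9}): φ is true.
  w4 (successors {w2, w3, w7}): φ is true.
  w5 (successors {w0, w9}): φ is true.
  w6 (successors {w0, w1, w4, w5, w7, w8}): φ is true.
  w7 (successors {w0, w2, w4, w9}): φ is true.
  w8 (successors {w1, w2, w4, w5, w7, w8}): φ is false.
  w9 (successors {w1, w6, w8, w9}): φ is true.
For instance, at w3:
  At w3: []s is false, so ~[]s is true.
    At w3: []s requires s at every successor {w4, w9}.
      s fails at w9, so []s is false at w3.
Satisfying worlds: {w1, w2, w3, w4, w5, w6, w7, w9}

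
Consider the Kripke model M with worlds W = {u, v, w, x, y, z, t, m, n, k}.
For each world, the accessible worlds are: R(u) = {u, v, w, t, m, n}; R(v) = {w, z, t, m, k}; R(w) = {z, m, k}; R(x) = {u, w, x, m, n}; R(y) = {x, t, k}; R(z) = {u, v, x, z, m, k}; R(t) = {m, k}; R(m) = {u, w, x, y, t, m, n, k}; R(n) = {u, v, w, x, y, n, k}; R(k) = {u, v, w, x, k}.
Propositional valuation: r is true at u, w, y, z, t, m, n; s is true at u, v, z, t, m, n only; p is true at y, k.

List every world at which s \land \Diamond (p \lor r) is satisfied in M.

u, v, z, t, m, n

Recall that \Diamond ψ holds at a world iff ψ holds at some accessible world.
Let φ = s \land \Diamond (p \lor r). Evaluate φ at each world:
  u (successors {u, v, w, t, m, n}): φ is true.
  v (successors {w, z, t, m, k}): φ is true.
  w (successors {z, m, k}): φ is false.
  x (successors {u, w, x, m, n}): φ is false.
  y (successors {x, t, k}): φ is false.
  z (successors {u, v, x, z, m, k}): φ is true.
  t (successors {m, k}): φ is true.
  m (successors {u, w, x, y, t, m, n, k}): φ is true.
  n (successors {u, v, w, x, y, n, k}): φ is true.
  k (successors {u, v, w, x, k}): φ is false.
For instance, at n:
  At n: s is true, \Diamond (p \lor r) is true, so s \land \Diamond (p \lor r) is true.
    At n: \Diamond (p \lor r) requires p \lor r at some successor in {u, v, w, x, y, n, k}.
      p \lor r holds at u, so \Diamond (p \lor r) is true at n.
Satisfying worlds: {u, v, z, t, m, n}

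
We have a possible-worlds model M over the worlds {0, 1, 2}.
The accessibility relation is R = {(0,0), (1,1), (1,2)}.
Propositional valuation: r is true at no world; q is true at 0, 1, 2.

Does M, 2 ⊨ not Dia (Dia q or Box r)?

At 2: Dia (Dia q or Box r) is false, so not Dia (Dia q or Box r) is true.
  At 2: no accessible worlds, so Dia (Dia q or Box r) is false.

Yes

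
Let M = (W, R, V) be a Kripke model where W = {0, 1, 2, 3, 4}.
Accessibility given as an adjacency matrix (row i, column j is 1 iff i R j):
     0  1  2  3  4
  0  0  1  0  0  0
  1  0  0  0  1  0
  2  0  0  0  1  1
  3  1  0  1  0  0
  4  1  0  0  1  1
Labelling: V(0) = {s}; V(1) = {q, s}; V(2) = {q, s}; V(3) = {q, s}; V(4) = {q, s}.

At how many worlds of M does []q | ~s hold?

Recall that []ψ holds at a world iff ψ holds at every accessible world, and <>ψ holds iff ψ holds at some accessible world.
Let φ = []q | ~s. Evaluate φ at each world:
  0 (successors {1}): φ is true.
  1 (successors {3}): φ is true.
  2 (successors {3, 4}): φ is true.
  3 (successors {0, 2}): φ is false.
  4 (successors {0, 3, 4}): φ is false.
For instance, at 2:
  At 2: []q is true, ~s is false, so []q | ~s is true.
    At 2: []q requires q at every successor {3, 4}.
      At 3: q is true.
      At 4: q is true.
    So []q is true at 2.
Satisfying worlds: {0, 1, 2}

3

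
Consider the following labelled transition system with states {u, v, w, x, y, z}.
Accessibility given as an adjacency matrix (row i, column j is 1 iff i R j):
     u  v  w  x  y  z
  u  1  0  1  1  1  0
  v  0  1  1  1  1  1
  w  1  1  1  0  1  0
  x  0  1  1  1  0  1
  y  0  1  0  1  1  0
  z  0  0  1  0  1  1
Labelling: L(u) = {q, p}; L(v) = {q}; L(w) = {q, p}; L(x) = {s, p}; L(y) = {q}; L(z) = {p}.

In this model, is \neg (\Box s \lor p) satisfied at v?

Yes

At v: \Box s \lor p is false, so \neg (\Box s \lor p) is true.
  At v: \Box s is false, p is false, so \Box s \lor p is false.
    At v: \Box s requires s at every successor {v, w, x, y, z}.
      s fails at v, so \Box s is false at v.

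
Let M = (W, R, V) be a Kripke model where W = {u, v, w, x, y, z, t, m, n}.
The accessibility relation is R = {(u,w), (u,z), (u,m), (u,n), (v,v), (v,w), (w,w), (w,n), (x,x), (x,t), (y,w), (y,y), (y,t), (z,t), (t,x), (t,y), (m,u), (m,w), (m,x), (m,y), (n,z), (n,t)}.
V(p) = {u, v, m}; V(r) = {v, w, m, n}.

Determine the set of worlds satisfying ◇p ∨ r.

Let φ = ◇p ∨ r. Evaluate φ at each world:
  u (successors {w, z, m, n}): φ is true.
  v (successors {v, w}): φ is true.
  w (successors {w, n}): φ is true.
  x (successors {x, t}): φ is false.
  y (successors {w, y, t}): φ is false.
  z (successors {t}): φ is false.
  t (successors {x, y}): φ is false.
  m (successors {u, w, x, y}): φ is true.
  n (successors {z, t}): φ is true.
For instance, at u:
  At u: ◇p is true, r is false, so ◇p ∨ r is true.
    At u: ◇p requires p at some successor in {w, z, m, n}.
      p holds at m, so ◇p is true at u.
Satisfying worlds: {u, v, w, m, n}

u, v, w, m, n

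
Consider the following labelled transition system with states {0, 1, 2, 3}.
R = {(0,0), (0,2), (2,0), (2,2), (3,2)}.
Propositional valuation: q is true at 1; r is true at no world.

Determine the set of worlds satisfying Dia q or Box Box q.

1

Recall that Box ψ holds at a world iff ψ holds at every accessible world, and Dia ψ holds iff ψ holds at some accessible world.
Let φ = Dia q or Box Box q. Evaluate φ at each world:
  0 (successors {0, 2}): φ is false.
  1 (successors ∅): φ is true.
  2 (successors {0, 2}): φ is false.
  3 (successors {2}): φ is false.
For instance, at 0:
  At 0: Dia q is false, Box Box q is false, so Dia q or Box Box q is false.
    At 0: Dia q requires q at some successor in {0, 2}.
      At 0: q is false.
      At 2: q is false.
    So Dia q is false at 0.
    At 0: Box Box q requires Box q at every successor {0, 2}.
      Box q fails at 0, so Box Box q is false at 0.
Satisfying worlds: {1}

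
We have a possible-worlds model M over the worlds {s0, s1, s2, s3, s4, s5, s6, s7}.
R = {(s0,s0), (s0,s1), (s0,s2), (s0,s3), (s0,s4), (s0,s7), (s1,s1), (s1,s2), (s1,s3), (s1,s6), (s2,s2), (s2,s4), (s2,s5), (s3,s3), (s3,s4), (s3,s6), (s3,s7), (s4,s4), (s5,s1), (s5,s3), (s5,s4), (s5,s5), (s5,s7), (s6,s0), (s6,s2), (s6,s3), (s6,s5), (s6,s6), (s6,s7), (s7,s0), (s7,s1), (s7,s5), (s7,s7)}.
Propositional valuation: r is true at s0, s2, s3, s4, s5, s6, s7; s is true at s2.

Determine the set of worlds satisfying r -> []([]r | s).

Let φ = r -> []([]r | s). Evaluate φ at each world:
  s0 (successors {s0, s1, s2, s3, s4, s7}): φ is false.
  s1 (successors {s1, s2, s3, s6}): φ is true.
  s2 (successors {s2, s4, s5}): φ is false.
  s3 (successors {s3, s4, s6, s7}): φ is false.
  s4 (successors {s4}): φ is true.
  s5 (successors {s1, s3, s4, s5, s7}): φ is false.
  s6 (successors {s0, s2, s3, s5, s6, s7}): φ is false.
  s7 (successors {s0, s1, s5, s7}): φ is false.
For instance, at s7:
  At s7: r is true, []([]r | s) is false, so r -> []([]r | s) is false.
    At s7: []([]r | s) requires []r | s at every successor {s0, s1, s5, s7}.
      []r | s fails at s0, so []([]r | s) is false at s7.
Satisfying worlds: {s1, s4}

s1, s4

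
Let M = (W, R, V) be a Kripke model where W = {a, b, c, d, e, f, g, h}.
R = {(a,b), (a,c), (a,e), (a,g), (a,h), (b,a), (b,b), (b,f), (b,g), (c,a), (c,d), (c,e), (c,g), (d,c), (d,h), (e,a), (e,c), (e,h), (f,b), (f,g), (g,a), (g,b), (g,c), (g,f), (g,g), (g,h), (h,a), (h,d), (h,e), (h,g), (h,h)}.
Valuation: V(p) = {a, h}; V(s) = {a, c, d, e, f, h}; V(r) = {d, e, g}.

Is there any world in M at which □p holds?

Recall that □ψ holds at a world iff ψ holds at every accessible world, and ◇ψ holds iff ψ holds at some accessible world.
Let φ = □p. Evaluate φ at each world:
  a (successors {b, c, e, g, h}): φ is false.
  b (successors {a, b, f, g}): φ is false.
  c (successors {a, d, e, g}): φ is false.
  d (successors {c, h}): φ is false.
  e (successors {a, c, h}): φ is false.
  f (successors {b, g}): φ is false.
  g (successors {a, b, c, f, g, h}): φ is false.
  h (successors {a, d, e, g, h}): φ is false.
For instance, at b:
  At b: □p requires p at every successor {a, b, f, g}.
    p fails at b, so □p is false at b.

No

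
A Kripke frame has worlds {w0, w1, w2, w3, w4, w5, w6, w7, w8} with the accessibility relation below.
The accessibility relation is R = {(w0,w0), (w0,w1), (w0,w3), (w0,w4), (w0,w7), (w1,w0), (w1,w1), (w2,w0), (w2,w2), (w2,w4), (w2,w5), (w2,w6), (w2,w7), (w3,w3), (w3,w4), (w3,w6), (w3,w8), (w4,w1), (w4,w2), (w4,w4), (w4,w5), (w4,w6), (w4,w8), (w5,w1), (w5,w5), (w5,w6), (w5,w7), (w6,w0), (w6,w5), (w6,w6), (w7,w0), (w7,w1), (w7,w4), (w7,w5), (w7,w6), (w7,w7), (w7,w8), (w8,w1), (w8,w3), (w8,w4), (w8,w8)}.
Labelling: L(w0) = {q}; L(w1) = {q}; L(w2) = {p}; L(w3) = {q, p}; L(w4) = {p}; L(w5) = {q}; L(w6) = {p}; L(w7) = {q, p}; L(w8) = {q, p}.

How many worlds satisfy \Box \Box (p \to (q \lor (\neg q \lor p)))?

9

Recall that \Box ψ holds at a world iff ψ holds at every accessible world, and \Diamond ψ holds iff ψ holds at some accessible world.
Let φ = \Box \Box (p \to (q \lor (\neg q \lor p))). Evaluate φ at each world:
  w0 (successors {w0, w1, w3, w4, w7}): φ is true.
  w1 (successors {w0, w1}): φ is true.
  w2 (successors {w0, w2, w4, w5, w6, w7}): φ is true.
  w3 (successors {w3, w4, w6, w8}): φ is true.
  w4 (successors {w1, w2, w4, w5, w6, w8}): φ is true.
  w5 (successors {w1, w5, w6, w7}): φ is true.
  w6 (successors {w0, w5, w6}): φ is true.
  w7 (successors {w0, w1, w4, w5, w6, w7, w8}): φ is true.
  w8 (successors {w1, w3, w4, w8}): φ is true.
For instance, at w8:
  At w8: \Box \Box (p \to (q \lor (\neg q \lor p))) requires \Box (p \to (q \lor (\neg q \lor p))) at every successor {w1, w3, w4, w8}.
    At w1: \Box (p \to (q \lor (\neg q \lor p))) is true.
    At w3: \Box (p \to (q \lor (\neg q \lor p))) is true.
    At w4: \Box (p \to (q \lor (\neg q \lor p))) is true.
    At w8: \Box (p \to (q \lor (\neg q \lor p))) is true.
  So \Box \Box (p \to (q \lor (\neg q \lor p))) is true at w8.
Satisfying worlds: {w0, w1, w2, w3, w4, w5, w6, w7, w8}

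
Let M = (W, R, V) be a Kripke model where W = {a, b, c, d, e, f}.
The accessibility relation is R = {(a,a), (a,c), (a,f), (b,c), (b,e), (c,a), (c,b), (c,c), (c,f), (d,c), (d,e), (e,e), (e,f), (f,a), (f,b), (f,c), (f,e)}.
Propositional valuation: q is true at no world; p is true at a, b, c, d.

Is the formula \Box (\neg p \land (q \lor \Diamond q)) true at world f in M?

No

At f: \Box (\neg p \land (q \lor \Diamond q)) requires \neg p \land (q \lor \Diamond q) at every successor {a, b, c, e}.
  \neg p \land (q \lor \Diamond q) fails at a, so \Box (\neg p \land (q \lor \Diamond q)) is false at f.
    At a: \neg p is false, q \lor \Diamond q is false, so \neg p \land (q \lor \Diamond q) is false.
      At a: q is false, \Diamond q is false, so q \lor \Diamond q is false.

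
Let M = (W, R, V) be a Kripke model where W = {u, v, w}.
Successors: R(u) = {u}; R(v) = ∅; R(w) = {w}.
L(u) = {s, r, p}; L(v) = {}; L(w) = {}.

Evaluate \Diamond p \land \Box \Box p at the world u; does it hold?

At u: \Diamond p is true, \Box \Box p is true, so \Diamond p \land \Box \Box p is true.
  At u: \Diamond p requires p at some successor in {u}.
    p holds at u, so \Diamond p is true at u.
  At u: \Box \Box p requires \Box p at every successor {u}.
      At u: \Box p requires p at every successor {u}.
        At u: p is true.
      So \Box p is true at u.
  So \Box \Box p is true at u.

Yes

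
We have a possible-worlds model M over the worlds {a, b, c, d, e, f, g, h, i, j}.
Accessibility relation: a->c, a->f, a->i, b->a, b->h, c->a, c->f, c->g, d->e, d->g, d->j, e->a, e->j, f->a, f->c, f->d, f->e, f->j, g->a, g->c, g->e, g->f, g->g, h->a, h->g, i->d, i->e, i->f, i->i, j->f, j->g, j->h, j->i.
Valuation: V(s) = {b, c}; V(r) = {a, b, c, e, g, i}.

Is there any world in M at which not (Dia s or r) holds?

Yes

Let φ = not (Dia s or r). Evaluate φ at each world:
  a (successors {c, f, i}): φ is false.
  b (successors {a, h}): φ is false.
  c (successors {a, f, g}): φ is false.
  d (successors {e, g, j}): φ is true.
  e (successors {a, j}): φ is false.
  f (successors {a, c, d, e, j}): φ is false.
  g (successors {a, c, e, f, g}): φ is false.
  h (successors {a, g}): φ is true.
  i (successors {d, e, f, i}): φ is false.
  j (successors {f, g, h, i}): φ is true.
Detail at d (witness):
  At d: Dia s or r is false, so not (Dia s or r) is true.
    At d: Dia s is false, r is false, so Dia s or r is false.
      At d: Dia s requires s at some successor in {e, g, j}.
        At e: s is false.
        At g: s is false.
        At j: s is false.
      So Dia s is false at d.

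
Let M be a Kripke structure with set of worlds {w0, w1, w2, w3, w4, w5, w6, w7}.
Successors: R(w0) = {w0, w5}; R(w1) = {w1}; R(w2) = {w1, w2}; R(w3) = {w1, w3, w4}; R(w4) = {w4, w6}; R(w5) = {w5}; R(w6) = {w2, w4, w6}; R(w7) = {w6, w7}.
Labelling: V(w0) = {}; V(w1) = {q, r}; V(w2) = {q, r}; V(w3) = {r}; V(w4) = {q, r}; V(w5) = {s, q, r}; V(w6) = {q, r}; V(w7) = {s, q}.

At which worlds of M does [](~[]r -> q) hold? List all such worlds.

w1, w2, w3, w4, w5, w6, w7

Let φ = [](~[]r -> q). Evaluate φ at each world:
  w0 (successors {w0, w5}): φ is false.
  w1 (successors {w1}): φ is true.
  w2 (successors {w1, w2}): φ is true.
  w3 (successors {w1, w3, w4}): φ is true.
  w4 (successors {w4, w6}): φ is true.
  w5 (successors {w5}): φ is true.
  w6 (successors {w2, w4, w6}): φ is true.
  w7 (successors {w6, w7}): φ is true.
For instance, at w1:
  At w1: [](~[]r -> q) requires ~[]r -> q at every successor {w1}.
      At w1: ~[]r is false, q is true, so ~[]r -> q is true.
  So [](~[]r -> q) is true at w1.
Satisfying worlds: {w1, w2, w3, w4, w5, w6, w7}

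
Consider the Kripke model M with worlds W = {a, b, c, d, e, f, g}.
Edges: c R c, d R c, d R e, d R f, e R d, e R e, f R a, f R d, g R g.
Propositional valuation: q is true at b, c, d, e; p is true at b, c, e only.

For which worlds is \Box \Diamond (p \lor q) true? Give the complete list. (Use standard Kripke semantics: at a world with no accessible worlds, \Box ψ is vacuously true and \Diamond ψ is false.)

Let φ = \Box \Diamond (p \lor q). Evaluate φ at each world:
  a (successors ∅): φ is true.
  b (successors ∅): φ is true.
  c (successors {c}): φ is true.
  d (successors {c, e, f}): φ is true.
  e (successors {d, e}): φ is true.
  f (successors {a, d}): φ is false.
  g (successors {g}): φ is false.
For instance, at d:
  At d: \Box \Diamond (p \lor q) requires \Diamond (p \lor q) at every successor {c, e, f}.
      At c: \Diamond (p \lor q) requires p \lor q at some successor in {c}.
        p \lor q holds at c, so \Diamond (p \lor q) is true at c.
      At e: \Diamond (p \lor q) requires p \lor q at some successor in {d, e}.
        p \lor q holds at d, so \Diamond (p \lor q) is true at e.
      At f: \Diamond (p \lor q) requires p \lor q at some successor in {a, d}.
        p \lor q holds at d, so \Diamond (p \lor q) is true at f.
  So \Box \Diamond (p \lor q) is true at d.
Satisfying worlds: {a, b, c, d, e}

a, b, c, d, e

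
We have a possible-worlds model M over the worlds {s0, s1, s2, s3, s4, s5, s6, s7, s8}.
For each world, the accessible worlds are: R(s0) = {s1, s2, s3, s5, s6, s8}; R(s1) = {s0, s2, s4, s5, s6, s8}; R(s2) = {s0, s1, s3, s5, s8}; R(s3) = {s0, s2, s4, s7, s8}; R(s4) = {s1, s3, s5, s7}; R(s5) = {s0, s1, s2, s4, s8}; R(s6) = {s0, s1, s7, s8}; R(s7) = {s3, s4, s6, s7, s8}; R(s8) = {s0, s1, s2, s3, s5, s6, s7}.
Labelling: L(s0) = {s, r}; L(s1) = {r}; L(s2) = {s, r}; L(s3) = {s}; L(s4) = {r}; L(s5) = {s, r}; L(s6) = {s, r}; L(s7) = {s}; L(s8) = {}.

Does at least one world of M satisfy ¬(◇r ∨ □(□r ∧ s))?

No

Let φ = ¬(◇r ∨ □(□r ∧ s)). Evaluate φ at each world:
  s0 (successors {s1, s2, s3, s5, s6, s8}): φ is false.
  s1 (successors {s0, s2, s4, s5, s6, s8}): φ is false.
  s2 (successors {s0, s1, s3, s5, s8}): φ is false.
  s3 (successors {s0, s2, s4, s7, s8}): φ is false.
  s4 (successors {s1, s3, s5, s7}): φ is false.
  s5 (successors {s0, s1, s2, s4, s8}): φ is false.
  s6 (successors {s0, s1, s7, s8}): φ is false.
  s7 (successors {s3, s4, s6, s7, s8}): φ is false.
  s8 (successors {s0, s1, s2, s3, s5, s6, s7}): φ is false.
For instance, at s7:
  At s7: ◇r ∨ □(□r ∧ s) is true, so ¬(◇r ∨ □(□r ∧ s)) is false.
    At s7: ◇r is true, □(□r ∧ s) is false, so ◇r ∨ □(□r ∧ s) is true.
      At s7: ◇r requires r at some successor in {s3, s4, s6, s7, s8}.
        r holds at s4, so ◇r is true at s7.
      At s7: □(□r ∧ s) requires □r ∧ s at every successor {s3, s4, s6, s7, s8}.
        □r ∧ s fails at s3, so □(□r ∧ s) is false at s7.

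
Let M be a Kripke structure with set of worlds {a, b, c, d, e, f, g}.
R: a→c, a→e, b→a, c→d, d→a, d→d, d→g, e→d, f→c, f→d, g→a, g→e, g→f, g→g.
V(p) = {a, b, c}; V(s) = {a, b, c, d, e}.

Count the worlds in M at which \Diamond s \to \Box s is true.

Recall that \Box ψ holds at a world iff ψ holds at every accessible world, and \Diamond ψ holds iff ψ holds at some accessible world.
Let φ = \Diamond s \to \Box s. Evaluate φ at each world:
  a (successors {c, e}): φ is true.
  b (successors {a}): φ is true.
  c (successors {d}): φ is true.
  d (successors {a, d, g}): φ is false.
  e (successors {d}): φ is true.
  f (successors {c, d}): φ is true.
  g (successors {a, e, f, g}): φ is false.
For instance, at d:
  At d: \Diamond s is true, \Box s is false, so \Diamond s \to \Box s is false.
    At d: \Diamond s requires s at some successor in {a, d, g}.
      s holds at a, so \Diamond s is true at d.
    At d: \Box s requires s at every successor {a, d, g}.
      s fails at g, so \Box s is false at d.
Satisfying worlds: {a, b, c, e, f}

5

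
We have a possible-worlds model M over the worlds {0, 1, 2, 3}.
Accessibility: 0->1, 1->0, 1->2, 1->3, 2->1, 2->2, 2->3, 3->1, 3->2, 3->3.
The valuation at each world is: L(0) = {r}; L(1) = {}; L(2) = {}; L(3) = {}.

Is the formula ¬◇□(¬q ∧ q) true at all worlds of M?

Yes

Recall that □ψ holds at a world iff ψ holds at every accessible world, and ◇ψ holds iff ψ holds at some accessible world.
Let φ = ¬◇□(¬q ∧ q). Evaluate φ at each world:
  0 (successors {1}): φ is true.
  1 (successors {0, 2, 3}): φ is true.
  2 (successors {1, 2, 3}): φ is true.
  3 (successors {1, 2, 3}): φ is true.
For instance, at 0:
  At 0: ◇□(¬q ∧ q) is false, so ¬◇□(¬q ∧ q) is true.
    At 0: ◇□(¬q ∧ q) requires □(¬q ∧ q) at some successor in {1}.
      At 1: □(¬q ∧ q) is false.
    So ◇□(¬q ∧ q) is false at 0.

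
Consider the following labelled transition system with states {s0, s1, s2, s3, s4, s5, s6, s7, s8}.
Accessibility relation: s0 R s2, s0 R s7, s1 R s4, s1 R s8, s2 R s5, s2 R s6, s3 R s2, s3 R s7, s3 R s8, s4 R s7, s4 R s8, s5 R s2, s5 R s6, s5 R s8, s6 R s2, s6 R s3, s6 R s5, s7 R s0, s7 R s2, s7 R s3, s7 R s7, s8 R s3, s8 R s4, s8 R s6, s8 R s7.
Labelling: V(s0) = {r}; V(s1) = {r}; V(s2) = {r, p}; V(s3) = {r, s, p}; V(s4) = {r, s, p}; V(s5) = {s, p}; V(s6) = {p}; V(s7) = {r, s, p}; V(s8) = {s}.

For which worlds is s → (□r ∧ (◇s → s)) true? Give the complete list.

s0, s1, s2, s6, s7

Let φ = s → (□r ∧ (◇s → s)). Evaluate φ at each world:
  s0 (successors {s2, s7}): φ is true.
  s1 (successors {s4, s8}): φ is true.
  s2 (successors {s5, s6}): φ is true.
  s3 (successors {s2, s7, s8}): φ is false.
  s4 (successors {s7, s8}): φ is false.
  s5 (successors {s2, s6, s8}): φ is false.
  s6 (successors {s2, s3, s5}): φ is true.
  s7 (successors {s0, s2, s3, s7}): φ is true.
  s8 (successors {s3, s4, s6, s7}): φ is false.
For instance, at s6:
  At s6: s is false, □r ∧ (◇s → s) is false, so s → (□r ∧ (◇s → s)) is true.
    At s6: □r is false, ◇s → s is false, so □r ∧ (◇s → s) is false.
      At s6: □r requires r at every successor {s2, s3, s5}.
        r fails at s5, so □r is false at s6.
      At s6: ◇s is true, s is false, so ◇s → s is false.
Satisfying worlds: {s0, s1, s2, s6, s7}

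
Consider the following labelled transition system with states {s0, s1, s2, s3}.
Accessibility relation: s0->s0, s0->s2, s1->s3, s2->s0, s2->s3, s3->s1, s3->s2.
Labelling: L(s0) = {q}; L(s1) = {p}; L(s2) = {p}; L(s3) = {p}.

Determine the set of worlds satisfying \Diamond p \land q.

s0

Let φ = \Diamond p \land q. Evaluate φ at each world:
  s0 (successors {s0, s2}): φ is true.
  s1 (successors {s3}): φ is false.
  s2 (successors {s0, s3}): φ is false.
  s3 (successors {s1, s2}): φ is false.
For instance, at s2:
  At s2: \Diamond p is true, q is false, so \Diamond p \land q is false.
    At s2: \Diamond p requires p at some successor in {s0, s3}.
      p holds at s3, so \Diamond p is true at s2.
Satisfying worlds: {s0}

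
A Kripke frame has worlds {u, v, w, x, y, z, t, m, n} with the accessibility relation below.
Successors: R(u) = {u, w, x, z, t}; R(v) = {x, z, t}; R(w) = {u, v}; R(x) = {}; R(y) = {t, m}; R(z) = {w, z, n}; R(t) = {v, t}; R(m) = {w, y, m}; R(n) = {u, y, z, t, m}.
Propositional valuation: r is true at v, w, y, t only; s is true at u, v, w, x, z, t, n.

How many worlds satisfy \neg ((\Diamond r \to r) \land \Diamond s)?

5

Let φ = \neg ((\Diamond r \to r) \land \Diamond s). Evaluate φ at each world:
  u (successors {u, w, x, z, t}): φ is true.
  v (successors {x, z, t}): φ is false.
  w (successors {u, v}): φ is false.
  x (successors ∅): φ is true.
  y (successors {t, m}): φ is false.
  z (successors {w, z, n}): φ is true.
  t (successors {v, t}): φ is false.
  m (successors {w, y, m}): φ is true.
  n (successors {u, y, z, t, m}): φ is true.
For instance, at t:
  At t: (\Diamond r \to r) \land \Diamond s is true, so \neg ((\Diamond r \to r) \land \Diamond s) is false.
    At t: \Diamond r \to r is true, \Diamond s is true, so (\Diamond r \to r) \land \Diamond s is true.
      At t: \Diamond r is true, r is true, so \Diamond r \to r is true.
      At t: \Diamond s requires s at some successor in {v, t}.
        s holds at v, so \Diamond s is true at t.
Satisfying worlds: {u, x, z, m, n}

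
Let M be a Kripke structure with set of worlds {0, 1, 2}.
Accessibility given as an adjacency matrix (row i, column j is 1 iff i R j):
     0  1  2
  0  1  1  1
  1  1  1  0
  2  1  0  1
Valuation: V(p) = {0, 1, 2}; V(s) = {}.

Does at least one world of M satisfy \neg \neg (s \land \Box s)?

No

Let φ = \neg \neg (s \land \Box s). Evaluate φ at each world:
  0 (successors {0, 1, 2}): φ is false.
  1 (successors {0, 1}): φ is false.
  2 (successors {0, 2}): φ is false.
For instance, at 0:
  At 0: \neg (s \land \Box s) is true, so \neg \neg (s \land \Box s) is false.
    At 0: s \land \Box s is false, so \neg (s \land \Box s) is true.
      At 0: s is false, \Box s is false, so s \land \Box s is false.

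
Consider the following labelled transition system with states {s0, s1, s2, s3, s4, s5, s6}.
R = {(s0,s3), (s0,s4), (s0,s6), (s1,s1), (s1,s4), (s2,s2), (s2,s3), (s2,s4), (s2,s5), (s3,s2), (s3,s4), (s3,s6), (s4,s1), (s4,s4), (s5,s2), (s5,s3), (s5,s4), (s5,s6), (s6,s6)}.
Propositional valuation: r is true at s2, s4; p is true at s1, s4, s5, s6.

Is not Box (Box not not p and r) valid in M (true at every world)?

Yes

Let φ = not Box (Box not not p and r). Evaluate φ at each world:
  s0 (successors {s3, s4, s6}): φ is true.
  s1 (successors {s1, s4}): φ is true.
  s2 (successors {s2, s3, s4, s5}): φ is true.
  s3 (successors {s2, s4, s6}): φ is true.
  s4 (successors {s1, s4}): φ is true.
  s5 (successors {s2, s3, s4, s6}): φ is true.
  s6 (successors {s6}): φ is true.
For instance, at s3:
  At s3: Box (Box not not p and r) is false, so not Box (Box not not p and r) is true.
    At s3: Box (Box not not p and r) requires Box not not p and r at every successor {s2, s4, s6}.
      Box not not p and r fails at s2, so Box (Box not not p and r) is false at s3.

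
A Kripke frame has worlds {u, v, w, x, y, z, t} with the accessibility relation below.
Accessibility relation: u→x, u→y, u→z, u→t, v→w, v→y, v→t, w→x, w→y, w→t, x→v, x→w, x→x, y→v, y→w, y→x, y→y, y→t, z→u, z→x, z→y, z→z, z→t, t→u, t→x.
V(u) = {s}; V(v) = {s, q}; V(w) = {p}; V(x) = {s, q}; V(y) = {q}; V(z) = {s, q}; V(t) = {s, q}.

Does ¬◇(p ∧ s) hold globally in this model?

Yes

Recall that ◇ψ holds at a world iff ψ holds at some accessible world.
Let φ = ¬◇(p ∧ s). Evaluate φ at each world:
  u (successors {x, y, z, t}): φ is true.
  v (successors {w, y, t}): φ is true.
  w (successors {x, y, t}): φ is true.
  x (successors {v, w, x}): φ is true.
  y (successors {v, w, x, y, t}): φ is true.
  z (successors {u, x, y, z, t}): φ is true.
  t (successors {u, x}): φ is true.
For instance, at x:
  At x: ◇(p ∧ s) is false, so ¬◇(p ∧ s) is true.
    At x: ◇(p ∧ s) requires p ∧ s at some successor in {v, w, x}.
      At v: p ∧ s is false.
      At w: p ∧ s is false.
      At x: p ∧ s is false.
    So ◇(p ∧ s) is false at x.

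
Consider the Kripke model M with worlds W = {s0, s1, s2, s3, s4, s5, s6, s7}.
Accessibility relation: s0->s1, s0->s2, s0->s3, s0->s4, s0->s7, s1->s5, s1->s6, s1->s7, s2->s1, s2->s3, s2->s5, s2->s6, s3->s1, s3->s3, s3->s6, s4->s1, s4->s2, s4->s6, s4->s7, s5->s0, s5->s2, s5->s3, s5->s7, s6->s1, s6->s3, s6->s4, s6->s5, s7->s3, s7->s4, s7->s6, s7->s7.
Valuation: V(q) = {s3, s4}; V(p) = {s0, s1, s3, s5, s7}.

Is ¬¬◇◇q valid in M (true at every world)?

Yes

Let φ = ¬¬◇◇q. Evaluate φ at each world:
  s0 (successors {s1, s2, s3, s4, s7}): φ is true.
  s1 (successors {s5, s6, s7}): φ is true.
  s2 (successors {s1, s3, s5, s6}): φ is true.
  s3 (successors {s1, s3, s6}): φ is true.
  s4 (successors {s1, s2, s6, s7}): φ is true.
  s5 (successors {s0, s2, s3, s7}): φ is true.
  s6 (successors {s1, s3, s4, s5}): φ is true.
  s7 (successors {s3, s4, s6, s7}): φ is true.
For instance, at s0:
  At s0: ¬◇◇q is false, so ¬¬◇◇q is true.
    At s0: ◇◇q is true, so ¬◇◇q is false.
      At s0: ◇◇q requires ◇q at some successor in {s1, s2, s3, s4, s7}.
        ◇q holds at s2, so ◇◇q is true at s0.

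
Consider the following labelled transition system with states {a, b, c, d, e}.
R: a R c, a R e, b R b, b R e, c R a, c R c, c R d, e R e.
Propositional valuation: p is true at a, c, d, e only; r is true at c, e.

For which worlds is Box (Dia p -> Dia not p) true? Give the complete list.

Let φ = Box (Dia p -> Dia not p). Evaluate φ at each world:
  a (successors {c, e}): φ is false.
  b (successors {b, e}): φ is false.
  c (successors {a, c, d}): φ is false.
  d (successors ∅): φ is true.
  e (successors {e}): φ is false.
For instance, at c:
  At c: Box (Dia p -> Dia not p) requires Dia p -> Dia not p at every successor {a, c, d}.
    Dia p -> Dia not p fails at a, so Box (Dia p -> Dia not p) is false at c.
      At a: Dia p is true, Dia not p is false, so Dia p -> Dia not p is false.
Satisfying worlds: {d}

d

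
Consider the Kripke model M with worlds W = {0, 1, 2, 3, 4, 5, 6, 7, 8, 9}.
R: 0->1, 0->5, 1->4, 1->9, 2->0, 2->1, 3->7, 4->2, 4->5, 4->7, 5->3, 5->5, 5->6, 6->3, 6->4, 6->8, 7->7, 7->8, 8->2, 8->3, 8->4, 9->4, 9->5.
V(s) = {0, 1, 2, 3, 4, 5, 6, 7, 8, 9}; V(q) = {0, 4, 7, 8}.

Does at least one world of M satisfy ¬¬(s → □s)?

Yes

Let φ = ¬¬(s → □s). Evaluate φ at each world:
  0 (successors {1, 5}): φ is true.
  1 (successors {4, 9}): φ is true.
  2 (successors {0, 1}): φ is true.
  3 (successors {7}): φ is true.
  4 (successors {2, 5, 7}): φ is true.
  5 (successors {3, 5, 6}): φ is true.
  6 (successors {3, 4, 8}): φ is true.
  7 (successors {7, 8}): φ is true.
  8 (successors {2, 3, 4}): φ is true.
  9 (successors {4, 5}): φ is true.
Detail at 0 (witness):
  At 0: ¬(s → □s) is false, so ¬¬(s → □s) is true.
    At 0: s → □s is true, so ¬(s → □s) is false.
      At 0: s is true, □s is true, so s → □s is true.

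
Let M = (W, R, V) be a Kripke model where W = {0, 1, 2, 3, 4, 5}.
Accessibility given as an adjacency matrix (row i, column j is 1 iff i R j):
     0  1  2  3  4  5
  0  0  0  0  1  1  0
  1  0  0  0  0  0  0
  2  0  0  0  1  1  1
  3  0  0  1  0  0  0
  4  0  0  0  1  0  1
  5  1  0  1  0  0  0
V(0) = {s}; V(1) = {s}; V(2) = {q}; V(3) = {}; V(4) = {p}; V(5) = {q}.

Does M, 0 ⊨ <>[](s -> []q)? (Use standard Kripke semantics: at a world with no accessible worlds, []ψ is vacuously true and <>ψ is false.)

At 0: <>[](s -> []q) requires [](s -> []q) at some successor in {3, 4}.
  [](s -> []q) holds at 3, so <>[](s -> []q) is true at 0.
    At 3: [](s -> []q) requires s -> []q at every successor {2}.
      At 2: s -> []q is true.
    So [](s -> []q) is true at 3.

Yes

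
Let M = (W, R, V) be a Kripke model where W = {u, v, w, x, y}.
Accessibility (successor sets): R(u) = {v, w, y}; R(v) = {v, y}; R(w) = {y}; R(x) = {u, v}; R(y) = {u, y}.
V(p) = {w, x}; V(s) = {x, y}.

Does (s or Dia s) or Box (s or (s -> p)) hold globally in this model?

Yes

Let φ = (s or Dia s) or Box (s or (s -> p)). Evaluate φ at each world:
  u (successors {v, w, y}): φ is true.
  v (successors {v, y}): φ is true.
  w (successors {y}): φ is true.
  x (successors {u, v}): φ is true.
  y (successors {u, y}): φ is true.
For instance, at v:
  At v: s or Dia s is true, Box (s or (s -> p)) is true, so (s or Dia s) or Box (s or (s -> p)) is true.
    At v: s is false, Dia s is true, so s or Dia s is true.
      At v: Dia s requires s at some successor in {v, y}.
        s holds at y, so Dia s is true at v.
    At v: Box (s or (s -> p)) requires s or (s -> p) at every successor {v, y}.
      At v: s or (s -> p) is true.
      At y: s or (s -> p) is true.
    So Box (s or (s -> p)) is true at v.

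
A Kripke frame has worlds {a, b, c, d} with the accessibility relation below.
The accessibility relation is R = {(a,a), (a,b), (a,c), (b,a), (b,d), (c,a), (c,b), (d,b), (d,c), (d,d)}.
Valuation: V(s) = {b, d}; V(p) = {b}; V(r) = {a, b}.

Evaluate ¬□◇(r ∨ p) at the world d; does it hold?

At d: □◇(r ∨ p) is true, so ¬□◇(r ∨ p) is false.
  At d: □◇(r ∨ p) requires ◇(r ∨ p) at every successor {b, c, d}.
      At b: ◇(r ∨ p) requires r ∨ p at some successor in {a, d}.
        r ∨ p holds at a, so ◇(r ∨ p) is true at b.
      At c: ◇(r ∨ p) requires r ∨ p at some successor in {a, b}.
        r ∨ p holds at a, so ◇(r ∨ p) is true at c.
      At d: ◇(r ∨ p) requires r ∨ p at some successor in {b, c, d}.
        r ∨ p holds at b, so ◇(r ∨ p) is true at d.
  So □◇(r ∨ p) is true at d.

No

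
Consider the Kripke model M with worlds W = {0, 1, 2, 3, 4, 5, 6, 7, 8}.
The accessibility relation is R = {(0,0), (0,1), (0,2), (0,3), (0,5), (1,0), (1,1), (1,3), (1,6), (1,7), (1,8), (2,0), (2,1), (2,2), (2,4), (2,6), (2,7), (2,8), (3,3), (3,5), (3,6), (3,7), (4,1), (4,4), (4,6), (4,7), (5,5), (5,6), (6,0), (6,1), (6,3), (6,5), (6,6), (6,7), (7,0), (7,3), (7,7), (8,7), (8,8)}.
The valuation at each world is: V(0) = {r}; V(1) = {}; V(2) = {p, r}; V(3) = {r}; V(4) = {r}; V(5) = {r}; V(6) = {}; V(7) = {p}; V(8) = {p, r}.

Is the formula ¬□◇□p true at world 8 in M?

At 8: □◇□p is false, so ¬□◇□p is true.
  At 8: □◇□p requires ◇□p at every successor {7, 8}.
    ◇□p fails at 7, so □◇□p is false at 8.
      At 7: ◇□p requires □p at some successor in {0, 3, 7}.
        At 0: □p is false.
        At 3: □p is false.
        At 7: □p is false.
      So ◇□p is false at 7.

Yes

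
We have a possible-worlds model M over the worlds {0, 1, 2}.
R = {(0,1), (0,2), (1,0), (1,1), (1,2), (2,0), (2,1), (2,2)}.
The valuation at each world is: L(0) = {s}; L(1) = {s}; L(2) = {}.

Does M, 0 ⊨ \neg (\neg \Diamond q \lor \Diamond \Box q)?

At 0: \neg \Diamond q \lor \Diamond \Box q is true, so \neg (\neg \Diamond q \lor \Diamond \Box q) is false.
  At 0: \neg \Diamond q is true, \Diamond \Box q is false, so \neg \Diamond q \lor \Diamond \Box q is true.
    At 0: \Diamond q is false, so \neg \Diamond q is true.
      At 0: \Diamond q requires q at some successor in {1, 2}.
        At 1: q is false.
        At 2: q is false.
      So \Diamond q is false at 0.
    At 0: \Diamond \Box q requires \Box q at some successor in {1, 2}.
      At 1: \Box q is false.
      At 2: \Box q is false.
    So \Diamond \Box q is false at 0.

No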